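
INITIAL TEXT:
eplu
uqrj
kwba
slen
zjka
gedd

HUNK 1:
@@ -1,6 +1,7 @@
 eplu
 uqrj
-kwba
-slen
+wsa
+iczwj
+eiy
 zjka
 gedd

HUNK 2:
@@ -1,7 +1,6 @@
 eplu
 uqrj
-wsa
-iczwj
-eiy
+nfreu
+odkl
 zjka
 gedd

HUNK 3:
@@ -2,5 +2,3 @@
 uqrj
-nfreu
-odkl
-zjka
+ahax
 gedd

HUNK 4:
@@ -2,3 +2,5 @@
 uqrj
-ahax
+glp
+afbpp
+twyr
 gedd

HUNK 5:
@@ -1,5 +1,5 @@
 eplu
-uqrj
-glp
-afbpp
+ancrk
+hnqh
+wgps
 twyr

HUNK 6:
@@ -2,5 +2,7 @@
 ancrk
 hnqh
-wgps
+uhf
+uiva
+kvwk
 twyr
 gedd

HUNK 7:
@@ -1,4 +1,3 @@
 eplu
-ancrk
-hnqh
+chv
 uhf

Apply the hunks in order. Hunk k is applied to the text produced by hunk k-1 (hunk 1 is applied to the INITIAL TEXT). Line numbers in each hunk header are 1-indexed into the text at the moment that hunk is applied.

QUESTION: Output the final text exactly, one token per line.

Hunk 1: at line 1 remove [kwba,slen] add [wsa,iczwj,eiy] -> 7 lines: eplu uqrj wsa iczwj eiy zjka gedd
Hunk 2: at line 1 remove [wsa,iczwj,eiy] add [nfreu,odkl] -> 6 lines: eplu uqrj nfreu odkl zjka gedd
Hunk 3: at line 2 remove [nfreu,odkl,zjka] add [ahax] -> 4 lines: eplu uqrj ahax gedd
Hunk 4: at line 2 remove [ahax] add [glp,afbpp,twyr] -> 6 lines: eplu uqrj glp afbpp twyr gedd
Hunk 5: at line 1 remove [uqrj,glp,afbpp] add [ancrk,hnqh,wgps] -> 6 lines: eplu ancrk hnqh wgps twyr gedd
Hunk 6: at line 2 remove [wgps] add [uhf,uiva,kvwk] -> 8 lines: eplu ancrk hnqh uhf uiva kvwk twyr gedd
Hunk 7: at line 1 remove [ancrk,hnqh] add [chv] -> 7 lines: eplu chv uhf uiva kvwk twyr gedd

Answer: eplu
chv
uhf
uiva
kvwk
twyr
gedd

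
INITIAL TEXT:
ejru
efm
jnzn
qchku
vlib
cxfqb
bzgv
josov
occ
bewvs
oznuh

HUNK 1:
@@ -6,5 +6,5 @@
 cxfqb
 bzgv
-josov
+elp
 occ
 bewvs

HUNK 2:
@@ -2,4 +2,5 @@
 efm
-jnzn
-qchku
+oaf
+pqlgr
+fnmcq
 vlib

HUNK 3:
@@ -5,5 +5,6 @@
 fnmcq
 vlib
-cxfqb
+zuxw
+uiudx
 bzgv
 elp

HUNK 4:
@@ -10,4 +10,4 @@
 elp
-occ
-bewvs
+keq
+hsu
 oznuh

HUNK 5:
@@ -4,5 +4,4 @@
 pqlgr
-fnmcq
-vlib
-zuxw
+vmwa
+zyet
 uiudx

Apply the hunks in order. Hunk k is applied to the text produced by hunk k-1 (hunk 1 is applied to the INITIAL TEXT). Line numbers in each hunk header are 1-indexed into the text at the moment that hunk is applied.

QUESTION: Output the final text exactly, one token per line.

Answer: ejru
efm
oaf
pqlgr
vmwa
zyet
uiudx
bzgv
elp
keq
hsu
oznuh

Derivation:
Hunk 1: at line 6 remove [josov] add [elp] -> 11 lines: ejru efm jnzn qchku vlib cxfqb bzgv elp occ bewvs oznuh
Hunk 2: at line 2 remove [jnzn,qchku] add [oaf,pqlgr,fnmcq] -> 12 lines: ejru efm oaf pqlgr fnmcq vlib cxfqb bzgv elp occ bewvs oznuh
Hunk 3: at line 5 remove [cxfqb] add [zuxw,uiudx] -> 13 lines: ejru efm oaf pqlgr fnmcq vlib zuxw uiudx bzgv elp occ bewvs oznuh
Hunk 4: at line 10 remove [occ,bewvs] add [keq,hsu] -> 13 lines: ejru efm oaf pqlgr fnmcq vlib zuxw uiudx bzgv elp keq hsu oznuh
Hunk 5: at line 4 remove [fnmcq,vlib,zuxw] add [vmwa,zyet] -> 12 lines: ejru efm oaf pqlgr vmwa zyet uiudx bzgv elp keq hsu oznuh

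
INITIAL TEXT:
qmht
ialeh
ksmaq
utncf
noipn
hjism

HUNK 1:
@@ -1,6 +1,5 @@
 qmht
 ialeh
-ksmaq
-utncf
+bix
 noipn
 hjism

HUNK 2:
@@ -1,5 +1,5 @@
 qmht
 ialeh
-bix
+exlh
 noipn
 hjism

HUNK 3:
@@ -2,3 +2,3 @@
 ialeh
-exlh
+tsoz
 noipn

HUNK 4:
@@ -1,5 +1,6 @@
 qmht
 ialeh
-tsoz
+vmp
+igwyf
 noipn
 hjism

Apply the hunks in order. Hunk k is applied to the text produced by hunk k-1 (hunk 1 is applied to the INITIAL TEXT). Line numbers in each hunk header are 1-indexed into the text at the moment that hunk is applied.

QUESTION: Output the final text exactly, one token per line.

Answer: qmht
ialeh
vmp
igwyf
noipn
hjism

Derivation:
Hunk 1: at line 1 remove [ksmaq,utncf] add [bix] -> 5 lines: qmht ialeh bix noipn hjism
Hunk 2: at line 1 remove [bix] add [exlh] -> 5 lines: qmht ialeh exlh noipn hjism
Hunk 3: at line 2 remove [exlh] add [tsoz] -> 5 lines: qmht ialeh tsoz noipn hjism
Hunk 4: at line 1 remove [tsoz] add [vmp,igwyf] -> 6 lines: qmht ialeh vmp igwyf noipn hjism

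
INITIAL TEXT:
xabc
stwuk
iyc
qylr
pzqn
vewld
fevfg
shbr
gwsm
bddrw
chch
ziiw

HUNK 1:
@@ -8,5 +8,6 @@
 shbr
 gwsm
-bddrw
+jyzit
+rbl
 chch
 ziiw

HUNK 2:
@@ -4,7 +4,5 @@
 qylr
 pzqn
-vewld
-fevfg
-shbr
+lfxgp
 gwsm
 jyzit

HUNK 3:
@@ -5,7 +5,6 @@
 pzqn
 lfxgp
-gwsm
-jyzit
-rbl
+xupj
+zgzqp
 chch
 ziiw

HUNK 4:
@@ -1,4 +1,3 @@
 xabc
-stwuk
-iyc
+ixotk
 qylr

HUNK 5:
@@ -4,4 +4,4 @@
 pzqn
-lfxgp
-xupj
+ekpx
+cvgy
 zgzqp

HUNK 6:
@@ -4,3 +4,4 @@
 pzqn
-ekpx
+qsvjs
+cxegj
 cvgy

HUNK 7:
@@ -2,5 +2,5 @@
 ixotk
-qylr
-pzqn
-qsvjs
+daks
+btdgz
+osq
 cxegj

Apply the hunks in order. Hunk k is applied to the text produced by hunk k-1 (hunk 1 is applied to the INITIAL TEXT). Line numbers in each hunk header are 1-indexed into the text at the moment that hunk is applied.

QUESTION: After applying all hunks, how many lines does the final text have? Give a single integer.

Hunk 1: at line 8 remove [bddrw] add [jyzit,rbl] -> 13 lines: xabc stwuk iyc qylr pzqn vewld fevfg shbr gwsm jyzit rbl chch ziiw
Hunk 2: at line 4 remove [vewld,fevfg,shbr] add [lfxgp] -> 11 lines: xabc stwuk iyc qylr pzqn lfxgp gwsm jyzit rbl chch ziiw
Hunk 3: at line 5 remove [gwsm,jyzit,rbl] add [xupj,zgzqp] -> 10 lines: xabc stwuk iyc qylr pzqn lfxgp xupj zgzqp chch ziiw
Hunk 4: at line 1 remove [stwuk,iyc] add [ixotk] -> 9 lines: xabc ixotk qylr pzqn lfxgp xupj zgzqp chch ziiw
Hunk 5: at line 4 remove [lfxgp,xupj] add [ekpx,cvgy] -> 9 lines: xabc ixotk qylr pzqn ekpx cvgy zgzqp chch ziiw
Hunk 6: at line 4 remove [ekpx] add [qsvjs,cxegj] -> 10 lines: xabc ixotk qylr pzqn qsvjs cxegj cvgy zgzqp chch ziiw
Hunk 7: at line 2 remove [qylr,pzqn,qsvjs] add [daks,btdgz,osq] -> 10 lines: xabc ixotk daks btdgz osq cxegj cvgy zgzqp chch ziiw
Final line count: 10

Answer: 10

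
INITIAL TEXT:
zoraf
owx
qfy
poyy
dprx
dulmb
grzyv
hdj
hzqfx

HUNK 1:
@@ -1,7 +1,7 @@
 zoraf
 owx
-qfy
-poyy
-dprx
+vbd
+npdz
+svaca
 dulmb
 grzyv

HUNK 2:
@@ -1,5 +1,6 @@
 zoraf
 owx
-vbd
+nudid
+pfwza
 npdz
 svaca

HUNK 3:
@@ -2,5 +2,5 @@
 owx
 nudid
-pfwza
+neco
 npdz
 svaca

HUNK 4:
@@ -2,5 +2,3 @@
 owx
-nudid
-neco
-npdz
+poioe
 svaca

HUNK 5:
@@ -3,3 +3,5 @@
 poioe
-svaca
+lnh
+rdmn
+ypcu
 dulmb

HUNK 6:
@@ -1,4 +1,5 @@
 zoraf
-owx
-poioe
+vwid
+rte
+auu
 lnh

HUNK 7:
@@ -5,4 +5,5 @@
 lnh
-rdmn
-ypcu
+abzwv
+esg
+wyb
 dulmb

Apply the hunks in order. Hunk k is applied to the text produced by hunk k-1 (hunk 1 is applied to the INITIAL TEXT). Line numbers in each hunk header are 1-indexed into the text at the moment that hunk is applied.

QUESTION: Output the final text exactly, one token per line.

Hunk 1: at line 1 remove [qfy,poyy,dprx] add [vbd,npdz,svaca] -> 9 lines: zoraf owx vbd npdz svaca dulmb grzyv hdj hzqfx
Hunk 2: at line 1 remove [vbd] add [nudid,pfwza] -> 10 lines: zoraf owx nudid pfwza npdz svaca dulmb grzyv hdj hzqfx
Hunk 3: at line 2 remove [pfwza] add [neco] -> 10 lines: zoraf owx nudid neco npdz svaca dulmb grzyv hdj hzqfx
Hunk 4: at line 2 remove [nudid,neco,npdz] add [poioe] -> 8 lines: zoraf owx poioe svaca dulmb grzyv hdj hzqfx
Hunk 5: at line 3 remove [svaca] add [lnh,rdmn,ypcu] -> 10 lines: zoraf owx poioe lnh rdmn ypcu dulmb grzyv hdj hzqfx
Hunk 6: at line 1 remove [owx,poioe] add [vwid,rte,auu] -> 11 lines: zoraf vwid rte auu lnh rdmn ypcu dulmb grzyv hdj hzqfx
Hunk 7: at line 5 remove [rdmn,ypcu] add [abzwv,esg,wyb] -> 12 lines: zoraf vwid rte auu lnh abzwv esg wyb dulmb grzyv hdj hzqfx

Answer: zoraf
vwid
rte
auu
lnh
abzwv
esg
wyb
dulmb
grzyv
hdj
hzqfx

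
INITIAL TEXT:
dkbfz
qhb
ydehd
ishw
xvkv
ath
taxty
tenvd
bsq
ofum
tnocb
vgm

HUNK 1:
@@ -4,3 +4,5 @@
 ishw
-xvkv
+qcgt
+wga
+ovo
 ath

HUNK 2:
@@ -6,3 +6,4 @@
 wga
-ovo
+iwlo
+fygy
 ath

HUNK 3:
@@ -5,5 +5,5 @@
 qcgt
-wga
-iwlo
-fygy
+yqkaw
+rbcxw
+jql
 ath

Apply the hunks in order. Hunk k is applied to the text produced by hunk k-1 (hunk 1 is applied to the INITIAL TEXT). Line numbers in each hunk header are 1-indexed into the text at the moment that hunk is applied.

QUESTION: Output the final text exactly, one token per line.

Hunk 1: at line 4 remove [xvkv] add [qcgt,wga,ovo] -> 14 lines: dkbfz qhb ydehd ishw qcgt wga ovo ath taxty tenvd bsq ofum tnocb vgm
Hunk 2: at line 6 remove [ovo] add [iwlo,fygy] -> 15 lines: dkbfz qhb ydehd ishw qcgt wga iwlo fygy ath taxty tenvd bsq ofum tnocb vgm
Hunk 3: at line 5 remove [wga,iwlo,fygy] add [yqkaw,rbcxw,jql] -> 15 lines: dkbfz qhb ydehd ishw qcgt yqkaw rbcxw jql ath taxty tenvd bsq ofum tnocb vgm

Answer: dkbfz
qhb
ydehd
ishw
qcgt
yqkaw
rbcxw
jql
ath
taxty
tenvd
bsq
ofum
tnocb
vgm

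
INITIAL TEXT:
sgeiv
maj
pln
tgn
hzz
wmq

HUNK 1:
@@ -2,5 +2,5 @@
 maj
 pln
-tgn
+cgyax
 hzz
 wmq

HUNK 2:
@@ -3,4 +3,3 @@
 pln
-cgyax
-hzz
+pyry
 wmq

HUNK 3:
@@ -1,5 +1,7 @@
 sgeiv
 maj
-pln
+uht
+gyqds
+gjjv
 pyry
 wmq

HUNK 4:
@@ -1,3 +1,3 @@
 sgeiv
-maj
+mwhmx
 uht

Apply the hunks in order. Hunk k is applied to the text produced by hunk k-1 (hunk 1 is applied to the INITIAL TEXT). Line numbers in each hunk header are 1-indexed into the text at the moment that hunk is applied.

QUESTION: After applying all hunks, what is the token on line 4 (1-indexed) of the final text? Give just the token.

Hunk 1: at line 2 remove [tgn] add [cgyax] -> 6 lines: sgeiv maj pln cgyax hzz wmq
Hunk 2: at line 3 remove [cgyax,hzz] add [pyry] -> 5 lines: sgeiv maj pln pyry wmq
Hunk 3: at line 1 remove [pln] add [uht,gyqds,gjjv] -> 7 lines: sgeiv maj uht gyqds gjjv pyry wmq
Hunk 4: at line 1 remove [maj] add [mwhmx] -> 7 lines: sgeiv mwhmx uht gyqds gjjv pyry wmq
Final line 4: gyqds

Answer: gyqds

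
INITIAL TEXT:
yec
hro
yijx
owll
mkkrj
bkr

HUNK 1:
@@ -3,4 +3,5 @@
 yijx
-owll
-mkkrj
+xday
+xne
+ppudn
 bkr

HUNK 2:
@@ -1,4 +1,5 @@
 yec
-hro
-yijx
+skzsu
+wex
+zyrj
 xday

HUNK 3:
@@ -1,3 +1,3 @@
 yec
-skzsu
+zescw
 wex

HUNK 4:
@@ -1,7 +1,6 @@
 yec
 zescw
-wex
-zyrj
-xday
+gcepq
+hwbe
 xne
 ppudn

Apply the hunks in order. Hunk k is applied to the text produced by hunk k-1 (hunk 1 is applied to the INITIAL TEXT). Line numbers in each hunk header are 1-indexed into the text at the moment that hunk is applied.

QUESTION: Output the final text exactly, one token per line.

Answer: yec
zescw
gcepq
hwbe
xne
ppudn
bkr

Derivation:
Hunk 1: at line 3 remove [owll,mkkrj] add [xday,xne,ppudn] -> 7 lines: yec hro yijx xday xne ppudn bkr
Hunk 2: at line 1 remove [hro,yijx] add [skzsu,wex,zyrj] -> 8 lines: yec skzsu wex zyrj xday xne ppudn bkr
Hunk 3: at line 1 remove [skzsu] add [zescw] -> 8 lines: yec zescw wex zyrj xday xne ppudn bkr
Hunk 4: at line 1 remove [wex,zyrj,xday] add [gcepq,hwbe] -> 7 lines: yec zescw gcepq hwbe xne ppudn bkr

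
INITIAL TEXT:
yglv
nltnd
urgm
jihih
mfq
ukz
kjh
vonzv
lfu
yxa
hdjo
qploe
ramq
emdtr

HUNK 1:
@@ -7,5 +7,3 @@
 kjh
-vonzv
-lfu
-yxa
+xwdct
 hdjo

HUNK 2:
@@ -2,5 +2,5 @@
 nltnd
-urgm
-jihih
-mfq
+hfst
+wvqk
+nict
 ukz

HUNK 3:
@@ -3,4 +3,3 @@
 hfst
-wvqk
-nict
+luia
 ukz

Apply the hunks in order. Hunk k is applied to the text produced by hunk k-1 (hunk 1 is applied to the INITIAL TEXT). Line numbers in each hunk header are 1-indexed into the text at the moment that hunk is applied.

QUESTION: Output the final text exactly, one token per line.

Answer: yglv
nltnd
hfst
luia
ukz
kjh
xwdct
hdjo
qploe
ramq
emdtr

Derivation:
Hunk 1: at line 7 remove [vonzv,lfu,yxa] add [xwdct] -> 12 lines: yglv nltnd urgm jihih mfq ukz kjh xwdct hdjo qploe ramq emdtr
Hunk 2: at line 2 remove [urgm,jihih,mfq] add [hfst,wvqk,nict] -> 12 lines: yglv nltnd hfst wvqk nict ukz kjh xwdct hdjo qploe ramq emdtr
Hunk 3: at line 3 remove [wvqk,nict] add [luia] -> 11 lines: yglv nltnd hfst luia ukz kjh xwdct hdjo qploe ramq emdtr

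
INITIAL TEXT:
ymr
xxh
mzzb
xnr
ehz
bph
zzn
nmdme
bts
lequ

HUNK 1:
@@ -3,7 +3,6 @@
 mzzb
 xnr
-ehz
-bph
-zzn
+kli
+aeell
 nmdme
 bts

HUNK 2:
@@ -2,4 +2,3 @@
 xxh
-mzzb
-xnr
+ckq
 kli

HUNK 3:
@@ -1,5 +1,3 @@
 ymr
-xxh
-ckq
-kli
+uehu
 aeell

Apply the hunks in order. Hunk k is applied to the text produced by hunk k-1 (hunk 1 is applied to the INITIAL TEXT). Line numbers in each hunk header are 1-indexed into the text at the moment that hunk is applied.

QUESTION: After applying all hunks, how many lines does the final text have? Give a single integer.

Answer: 6

Derivation:
Hunk 1: at line 3 remove [ehz,bph,zzn] add [kli,aeell] -> 9 lines: ymr xxh mzzb xnr kli aeell nmdme bts lequ
Hunk 2: at line 2 remove [mzzb,xnr] add [ckq] -> 8 lines: ymr xxh ckq kli aeell nmdme bts lequ
Hunk 3: at line 1 remove [xxh,ckq,kli] add [uehu] -> 6 lines: ymr uehu aeell nmdme bts lequ
Final line count: 6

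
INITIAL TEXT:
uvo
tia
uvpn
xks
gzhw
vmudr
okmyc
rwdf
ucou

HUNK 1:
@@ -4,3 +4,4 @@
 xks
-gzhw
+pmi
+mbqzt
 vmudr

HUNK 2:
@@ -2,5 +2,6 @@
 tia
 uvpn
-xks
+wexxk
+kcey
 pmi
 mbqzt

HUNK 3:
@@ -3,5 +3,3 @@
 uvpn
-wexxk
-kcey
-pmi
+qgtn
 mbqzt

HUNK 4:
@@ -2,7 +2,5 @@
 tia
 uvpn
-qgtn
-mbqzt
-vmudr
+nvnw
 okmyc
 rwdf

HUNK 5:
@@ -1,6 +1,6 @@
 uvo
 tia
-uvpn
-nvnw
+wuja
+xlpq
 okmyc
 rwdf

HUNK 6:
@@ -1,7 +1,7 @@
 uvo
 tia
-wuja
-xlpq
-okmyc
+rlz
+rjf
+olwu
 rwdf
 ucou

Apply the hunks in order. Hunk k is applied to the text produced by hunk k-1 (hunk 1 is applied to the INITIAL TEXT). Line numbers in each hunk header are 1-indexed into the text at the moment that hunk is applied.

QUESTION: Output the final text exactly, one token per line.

Answer: uvo
tia
rlz
rjf
olwu
rwdf
ucou

Derivation:
Hunk 1: at line 4 remove [gzhw] add [pmi,mbqzt] -> 10 lines: uvo tia uvpn xks pmi mbqzt vmudr okmyc rwdf ucou
Hunk 2: at line 2 remove [xks] add [wexxk,kcey] -> 11 lines: uvo tia uvpn wexxk kcey pmi mbqzt vmudr okmyc rwdf ucou
Hunk 3: at line 3 remove [wexxk,kcey,pmi] add [qgtn] -> 9 lines: uvo tia uvpn qgtn mbqzt vmudr okmyc rwdf ucou
Hunk 4: at line 2 remove [qgtn,mbqzt,vmudr] add [nvnw] -> 7 lines: uvo tia uvpn nvnw okmyc rwdf ucou
Hunk 5: at line 1 remove [uvpn,nvnw] add [wuja,xlpq] -> 7 lines: uvo tia wuja xlpq okmyc rwdf ucou
Hunk 6: at line 1 remove [wuja,xlpq,okmyc] add [rlz,rjf,olwu] -> 7 lines: uvo tia rlz rjf olwu rwdf ucou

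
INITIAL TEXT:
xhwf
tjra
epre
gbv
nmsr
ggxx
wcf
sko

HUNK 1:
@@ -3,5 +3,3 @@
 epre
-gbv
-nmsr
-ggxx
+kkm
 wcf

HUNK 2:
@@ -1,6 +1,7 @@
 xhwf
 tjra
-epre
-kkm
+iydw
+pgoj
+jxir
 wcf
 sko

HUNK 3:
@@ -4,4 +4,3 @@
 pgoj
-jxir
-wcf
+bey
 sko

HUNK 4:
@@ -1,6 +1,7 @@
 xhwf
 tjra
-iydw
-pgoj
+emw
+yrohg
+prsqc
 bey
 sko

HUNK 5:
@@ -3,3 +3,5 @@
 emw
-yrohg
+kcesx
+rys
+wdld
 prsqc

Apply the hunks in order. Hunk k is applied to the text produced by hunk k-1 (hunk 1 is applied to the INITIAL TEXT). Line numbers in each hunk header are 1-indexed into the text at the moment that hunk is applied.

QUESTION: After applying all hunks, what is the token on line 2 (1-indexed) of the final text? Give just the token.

Answer: tjra

Derivation:
Hunk 1: at line 3 remove [gbv,nmsr,ggxx] add [kkm] -> 6 lines: xhwf tjra epre kkm wcf sko
Hunk 2: at line 1 remove [epre,kkm] add [iydw,pgoj,jxir] -> 7 lines: xhwf tjra iydw pgoj jxir wcf sko
Hunk 3: at line 4 remove [jxir,wcf] add [bey] -> 6 lines: xhwf tjra iydw pgoj bey sko
Hunk 4: at line 1 remove [iydw,pgoj] add [emw,yrohg,prsqc] -> 7 lines: xhwf tjra emw yrohg prsqc bey sko
Hunk 5: at line 3 remove [yrohg] add [kcesx,rys,wdld] -> 9 lines: xhwf tjra emw kcesx rys wdld prsqc bey sko
Final line 2: tjra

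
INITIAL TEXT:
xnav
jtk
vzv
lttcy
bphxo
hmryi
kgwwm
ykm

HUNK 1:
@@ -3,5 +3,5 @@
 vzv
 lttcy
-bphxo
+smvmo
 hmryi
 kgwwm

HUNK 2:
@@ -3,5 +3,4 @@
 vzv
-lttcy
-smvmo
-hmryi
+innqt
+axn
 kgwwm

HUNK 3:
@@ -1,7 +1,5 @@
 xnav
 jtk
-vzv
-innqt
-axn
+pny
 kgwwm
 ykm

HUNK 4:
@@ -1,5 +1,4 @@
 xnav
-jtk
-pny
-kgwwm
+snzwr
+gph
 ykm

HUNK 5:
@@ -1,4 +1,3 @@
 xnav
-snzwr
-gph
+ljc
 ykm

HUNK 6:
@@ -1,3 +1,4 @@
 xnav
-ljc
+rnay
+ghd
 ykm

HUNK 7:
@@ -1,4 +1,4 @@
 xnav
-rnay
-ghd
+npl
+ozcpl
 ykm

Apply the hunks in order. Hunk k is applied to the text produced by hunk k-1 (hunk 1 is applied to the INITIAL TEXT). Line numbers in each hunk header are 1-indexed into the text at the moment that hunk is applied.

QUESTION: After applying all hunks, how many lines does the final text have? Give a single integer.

Hunk 1: at line 3 remove [bphxo] add [smvmo] -> 8 lines: xnav jtk vzv lttcy smvmo hmryi kgwwm ykm
Hunk 2: at line 3 remove [lttcy,smvmo,hmryi] add [innqt,axn] -> 7 lines: xnav jtk vzv innqt axn kgwwm ykm
Hunk 3: at line 1 remove [vzv,innqt,axn] add [pny] -> 5 lines: xnav jtk pny kgwwm ykm
Hunk 4: at line 1 remove [jtk,pny,kgwwm] add [snzwr,gph] -> 4 lines: xnav snzwr gph ykm
Hunk 5: at line 1 remove [snzwr,gph] add [ljc] -> 3 lines: xnav ljc ykm
Hunk 6: at line 1 remove [ljc] add [rnay,ghd] -> 4 lines: xnav rnay ghd ykm
Hunk 7: at line 1 remove [rnay,ghd] add [npl,ozcpl] -> 4 lines: xnav npl ozcpl ykm
Final line count: 4

Answer: 4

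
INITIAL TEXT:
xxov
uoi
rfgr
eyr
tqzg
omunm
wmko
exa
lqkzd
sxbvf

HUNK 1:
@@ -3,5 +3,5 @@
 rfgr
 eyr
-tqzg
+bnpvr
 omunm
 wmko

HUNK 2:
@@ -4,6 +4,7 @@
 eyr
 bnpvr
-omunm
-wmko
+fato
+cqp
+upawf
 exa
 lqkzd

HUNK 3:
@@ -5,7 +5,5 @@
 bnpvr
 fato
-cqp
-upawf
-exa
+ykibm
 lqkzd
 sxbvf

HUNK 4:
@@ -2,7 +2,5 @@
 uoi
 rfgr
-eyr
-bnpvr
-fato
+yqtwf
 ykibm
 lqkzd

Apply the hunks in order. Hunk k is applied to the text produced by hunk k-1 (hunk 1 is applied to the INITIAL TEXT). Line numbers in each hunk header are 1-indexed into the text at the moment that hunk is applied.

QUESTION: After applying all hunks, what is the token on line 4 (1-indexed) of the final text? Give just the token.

Answer: yqtwf

Derivation:
Hunk 1: at line 3 remove [tqzg] add [bnpvr] -> 10 lines: xxov uoi rfgr eyr bnpvr omunm wmko exa lqkzd sxbvf
Hunk 2: at line 4 remove [omunm,wmko] add [fato,cqp,upawf] -> 11 lines: xxov uoi rfgr eyr bnpvr fato cqp upawf exa lqkzd sxbvf
Hunk 3: at line 5 remove [cqp,upawf,exa] add [ykibm] -> 9 lines: xxov uoi rfgr eyr bnpvr fato ykibm lqkzd sxbvf
Hunk 4: at line 2 remove [eyr,bnpvr,fato] add [yqtwf] -> 7 lines: xxov uoi rfgr yqtwf ykibm lqkzd sxbvf
Final line 4: yqtwf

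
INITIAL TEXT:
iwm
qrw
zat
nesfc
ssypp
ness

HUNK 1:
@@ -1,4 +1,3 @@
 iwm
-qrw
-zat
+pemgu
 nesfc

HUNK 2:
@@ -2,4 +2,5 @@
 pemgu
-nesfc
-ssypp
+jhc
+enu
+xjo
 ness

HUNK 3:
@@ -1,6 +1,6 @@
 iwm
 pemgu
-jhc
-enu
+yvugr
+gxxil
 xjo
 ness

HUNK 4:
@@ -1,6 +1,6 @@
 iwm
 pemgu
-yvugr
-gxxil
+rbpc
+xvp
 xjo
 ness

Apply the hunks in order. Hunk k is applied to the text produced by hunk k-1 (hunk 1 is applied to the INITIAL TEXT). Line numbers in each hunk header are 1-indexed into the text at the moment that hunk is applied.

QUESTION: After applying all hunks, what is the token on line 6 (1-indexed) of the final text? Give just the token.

Hunk 1: at line 1 remove [qrw,zat] add [pemgu] -> 5 lines: iwm pemgu nesfc ssypp ness
Hunk 2: at line 2 remove [nesfc,ssypp] add [jhc,enu,xjo] -> 6 lines: iwm pemgu jhc enu xjo ness
Hunk 3: at line 1 remove [jhc,enu] add [yvugr,gxxil] -> 6 lines: iwm pemgu yvugr gxxil xjo ness
Hunk 4: at line 1 remove [yvugr,gxxil] add [rbpc,xvp] -> 6 lines: iwm pemgu rbpc xvp xjo ness
Final line 6: ness

Answer: ness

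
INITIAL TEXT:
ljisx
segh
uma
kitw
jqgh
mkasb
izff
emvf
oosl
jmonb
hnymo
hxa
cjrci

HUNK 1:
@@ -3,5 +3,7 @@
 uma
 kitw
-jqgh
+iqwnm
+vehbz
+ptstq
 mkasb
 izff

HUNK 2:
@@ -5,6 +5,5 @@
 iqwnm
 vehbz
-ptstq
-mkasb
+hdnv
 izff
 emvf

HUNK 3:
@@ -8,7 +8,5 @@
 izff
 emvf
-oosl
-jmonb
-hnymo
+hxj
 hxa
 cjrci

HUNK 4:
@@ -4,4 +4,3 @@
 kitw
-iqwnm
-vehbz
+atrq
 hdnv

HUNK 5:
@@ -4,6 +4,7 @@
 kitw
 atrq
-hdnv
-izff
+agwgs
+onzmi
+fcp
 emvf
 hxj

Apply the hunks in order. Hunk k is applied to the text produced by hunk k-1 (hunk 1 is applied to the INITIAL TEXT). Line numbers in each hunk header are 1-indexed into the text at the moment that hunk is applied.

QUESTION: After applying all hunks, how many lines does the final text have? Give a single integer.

Answer: 12

Derivation:
Hunk 1: at line 3 remove [jqgh] add [iqwnm,vehbz,ptstq] -> 15 lines: ljisx segh uma kitw iqwnm vehbz ptstq mkasb izff emvf oosl jmonb hnymo hxa cjrci
Hunk 2: at line 5 remove [ptstq,mkasb] add [hdnv] -> 14 lines: ljisx segh uma kitw iqwnm vehbz hdnv izff emvf oosl jmonb hnymo hxa cjrci
Hunk 3: at line 8 remove [oosl,jmonb,hnymo] add [hxj] -> 12 lines: ljisx segh uma kitw iqwnm vehbz hdnv izff emvf hxj hxa cjrci
Hunk 4: at line 4 remove [iqwnm,vehbz] add [atrq] -> 11 lines: ljisx segh uma kitw atrq hdnv izff emvf hxj hxa cjrci
Hunk 5: at line 4 remove [hdnv,izff] add [agwgs,onzmi,fcp] -> 12 lines: ljisx segh uma kitw atrq agwgs onzmi fcp emvf hxj hxa cjrci
Final line count: 12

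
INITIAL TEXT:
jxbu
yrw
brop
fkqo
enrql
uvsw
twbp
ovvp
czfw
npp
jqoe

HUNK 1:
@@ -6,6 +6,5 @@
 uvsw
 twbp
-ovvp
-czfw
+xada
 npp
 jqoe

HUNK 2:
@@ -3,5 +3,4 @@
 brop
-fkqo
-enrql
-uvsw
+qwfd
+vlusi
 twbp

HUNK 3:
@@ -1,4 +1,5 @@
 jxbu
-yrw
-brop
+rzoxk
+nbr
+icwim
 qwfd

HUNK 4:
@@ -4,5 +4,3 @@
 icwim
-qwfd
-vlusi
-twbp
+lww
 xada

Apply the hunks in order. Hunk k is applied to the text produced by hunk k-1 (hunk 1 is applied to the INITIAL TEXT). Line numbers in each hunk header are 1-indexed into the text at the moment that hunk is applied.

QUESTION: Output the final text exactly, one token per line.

Hunk 1: at line 6 remove [ovvp,czfw] add [xada] -> 10 lines: jxbu yrw brop fkqo enrql uvsw twbp xada npp jqoe
Hunk 2: at line 3 remove [fkqo,enrql,uvsw] add [qwfd,vlusi] -> 9 lines: jxbu yrw brop qwfd vlusi twbp xada npp jqoe
Hunk 3: at line 1 remove [yrw,brop] add [rzoxk,nbr,icwim] -> 10 lines: jxbu rzoxk nbr icwim qwfd vlusi twbp xada npp jqoe
Hunk 4: at line 4 remove [qwfd,vlusi,twbp] add [lww] -> 8 lines: jxbu rzoxk nbr icwim lww xada npp jqoe

Answer: jxbu
rzoxk
nbr
icwim
lww
xada
npp
jqoe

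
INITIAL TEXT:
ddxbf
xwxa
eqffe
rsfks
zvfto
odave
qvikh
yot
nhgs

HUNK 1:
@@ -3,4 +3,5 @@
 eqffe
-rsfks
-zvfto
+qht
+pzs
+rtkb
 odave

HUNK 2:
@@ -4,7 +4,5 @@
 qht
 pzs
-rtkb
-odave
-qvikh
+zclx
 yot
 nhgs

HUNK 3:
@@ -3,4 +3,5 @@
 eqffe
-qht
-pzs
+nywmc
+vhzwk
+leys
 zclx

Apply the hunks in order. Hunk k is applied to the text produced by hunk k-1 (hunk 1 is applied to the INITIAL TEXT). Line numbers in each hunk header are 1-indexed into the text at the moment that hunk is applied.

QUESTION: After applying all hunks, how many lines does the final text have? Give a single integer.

Hunk 1: at line 3 remove [rsfks,zvfto] add [qht,pzs,rtkb] -> 10 lines: ddxbf xwxa eqffe qht pzs rtkb odave qvikh yot nhgs
Hunk 2: at line 4 remove [rtkb,odave,qvikh] add [zclx] -> 8 lines: ddxbf xwxa eqffe qht pzs zclx yot nhgs
Hunk 3: at line 3 remove [qht,pzs] add [nywmc,vhzwk,leys] -> 9 lines: ddxbf xwxa eqffe nywmc vhzwk leys zclx yot nhgs
Final line count: 9

Answer: 9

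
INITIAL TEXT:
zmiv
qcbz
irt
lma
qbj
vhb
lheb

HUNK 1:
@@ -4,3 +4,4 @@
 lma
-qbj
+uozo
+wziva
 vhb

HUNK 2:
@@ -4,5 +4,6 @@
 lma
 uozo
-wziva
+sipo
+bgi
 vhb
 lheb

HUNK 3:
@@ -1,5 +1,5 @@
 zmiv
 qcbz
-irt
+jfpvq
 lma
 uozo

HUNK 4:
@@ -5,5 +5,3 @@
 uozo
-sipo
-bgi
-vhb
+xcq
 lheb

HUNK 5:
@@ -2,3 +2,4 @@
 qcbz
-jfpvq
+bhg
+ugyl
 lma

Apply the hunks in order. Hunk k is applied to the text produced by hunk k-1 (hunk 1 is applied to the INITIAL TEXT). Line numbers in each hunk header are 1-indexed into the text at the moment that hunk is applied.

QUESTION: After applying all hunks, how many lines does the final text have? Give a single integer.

Answer: 8

Derivation:
Hunk 1: at line 4 remove [qbj] add [uozo,wziva] -> 8 lines: zmiv qcbz irt lma uozo wziva vhb lheb
Hunk 2: at line 4 remove [wziva] add [sipo,bgi] -> 9 lines: zmiv qcbz irt lma uozo sipo bgi vhb lheb
Hunk 3: at line 1 remove [irt] add [jfpvq] -> 9 lines: zmiv qcbz jfpvq lma uozo sipo bgi vhb lheb
Hunk 4: at line 5 remove [sipo,bgi,vhb] add [xcq] -> 7 lines: zmiv qcbz jfpvq lma uozo xcq lheb
Hunk 5: at line 2 remove [jfpvq] add [bhg,ugyl] -> 8 lines: zmiv qcbz bhg ugyl lma uozo xcq lheb
Final line count: 8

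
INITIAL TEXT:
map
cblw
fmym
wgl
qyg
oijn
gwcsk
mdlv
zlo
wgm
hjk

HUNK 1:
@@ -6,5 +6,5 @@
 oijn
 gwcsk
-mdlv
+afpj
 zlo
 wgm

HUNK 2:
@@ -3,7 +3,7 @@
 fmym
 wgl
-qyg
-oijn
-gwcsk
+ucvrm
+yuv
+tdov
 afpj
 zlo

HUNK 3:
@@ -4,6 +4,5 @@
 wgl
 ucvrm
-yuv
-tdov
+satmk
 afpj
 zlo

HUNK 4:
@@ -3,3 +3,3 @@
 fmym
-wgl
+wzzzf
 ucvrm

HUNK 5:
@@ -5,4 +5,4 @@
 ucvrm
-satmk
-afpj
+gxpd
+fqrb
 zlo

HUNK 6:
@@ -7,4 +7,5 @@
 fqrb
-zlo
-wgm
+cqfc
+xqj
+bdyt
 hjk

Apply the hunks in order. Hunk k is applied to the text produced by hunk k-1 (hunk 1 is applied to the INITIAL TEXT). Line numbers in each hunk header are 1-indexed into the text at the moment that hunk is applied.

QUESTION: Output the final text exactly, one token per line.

Hunk 1: at line 6 remove [mdlv] add [afpj] -> 11 lines: map cblw fmym wgl qyg oijn gwcsk afpj zlo wgm hjk
Hunk 2: at line 3 remove [qyg,oijn,gwcsk] add [ucvrm,yuv,tdov] -> 11 lines: map cblw fmym wgl ucvrm yuv tdov afpj zlo wgm hjk
Hunk 3: at line 4 remove [yuv,tdov] add [satmk] -> 10 lines: map cblw fmym wgl ucvrm satmk afpj zlo wgm hjk
Hunk 4: at line 3 remove [wgl] add [wzzzf] -> 10 lines: map cblw fmym wzzzf ucvrm satmk afpj zlo wgm hjk
Hunk 5: at line 5 remove [satmk,afpj] add [gxpd,fqrb] -> 10 lines: map cblw fmym wzzzf ucvrm gxpd fqrb zlo wgm hjk
Hunk 6: at line 7 remove [zlo,wgm] add [cqfc,xqj,bdyt] -> 11 lines: map cblw fmym wzzzf ucvrm gxpd fqrb cqfc xqj bdyt hjk

Answer: map
cblw
fmym
wzzzf
ucvrm
gxpd
fqrb
cqfc
xqj
bdyt
hjk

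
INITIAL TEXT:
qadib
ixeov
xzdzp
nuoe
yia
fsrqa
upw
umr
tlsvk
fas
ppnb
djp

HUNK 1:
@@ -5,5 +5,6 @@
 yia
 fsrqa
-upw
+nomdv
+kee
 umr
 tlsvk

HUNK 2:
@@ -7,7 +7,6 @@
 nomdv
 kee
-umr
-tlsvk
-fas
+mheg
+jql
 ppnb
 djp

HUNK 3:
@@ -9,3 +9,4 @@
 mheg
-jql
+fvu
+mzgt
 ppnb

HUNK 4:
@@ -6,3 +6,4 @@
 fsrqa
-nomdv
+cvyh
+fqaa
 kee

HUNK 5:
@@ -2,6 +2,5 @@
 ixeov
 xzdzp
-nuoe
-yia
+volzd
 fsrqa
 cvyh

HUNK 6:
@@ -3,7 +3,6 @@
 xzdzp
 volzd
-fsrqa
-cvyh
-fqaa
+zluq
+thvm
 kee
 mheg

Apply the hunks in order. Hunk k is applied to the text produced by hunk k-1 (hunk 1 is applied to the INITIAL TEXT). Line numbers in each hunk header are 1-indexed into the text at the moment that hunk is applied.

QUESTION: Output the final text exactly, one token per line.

Hunk 1: at line 5 remove [upw] add [nomdv,kee] -> 13 lines: qadib ixeov xzdzp nuoe yia fsrqa nomdv kee umr tlsvk fas ppnb djp
Hunk 2: at line 7 remove [umr,tlsvk,fas] add [mheg,jql] -> 12 lines: qadib ixeov xzdzp nuoe yia fsrqa nomdv kee mheg jql ppnb djp
Hunk 3: at line 9 remove [jql] add [fvu,mzgt] -> 13 lines: qadib ixeov xzdzp nuoe yia fsrqa nomdv kee mheg fvu mzgt ppnb djp
Hunk 4: at line 6 remove [nomdv] add [cvyh,fqaa] -> 14 lines: qadib ixeov xzdzp nuoe yia fsrqa cvyh fqaa kee mheg fvu mzgt ppnb djp
Hunk 5: at line 2 remove [nuoe,yia] add [volzd] -> 13 lines: qadib ixeov xzdzp volzd fsrqa cvyh fqaa kee mheg fvu mzgt ppnb djp
Hunk 6: at line 3 remove [fsrqa,cvyh,fqaa] add [zluq,thvm] -> 12 lines: qadib ixeov xzdzp volzd zluq thvm kee mheg fvu mzgt ppnb djp

Answer: qadib
ixeov
xzdzp
volzd
zluq
thvm
kee
mheg
fvu
mzgt
ppnb
djp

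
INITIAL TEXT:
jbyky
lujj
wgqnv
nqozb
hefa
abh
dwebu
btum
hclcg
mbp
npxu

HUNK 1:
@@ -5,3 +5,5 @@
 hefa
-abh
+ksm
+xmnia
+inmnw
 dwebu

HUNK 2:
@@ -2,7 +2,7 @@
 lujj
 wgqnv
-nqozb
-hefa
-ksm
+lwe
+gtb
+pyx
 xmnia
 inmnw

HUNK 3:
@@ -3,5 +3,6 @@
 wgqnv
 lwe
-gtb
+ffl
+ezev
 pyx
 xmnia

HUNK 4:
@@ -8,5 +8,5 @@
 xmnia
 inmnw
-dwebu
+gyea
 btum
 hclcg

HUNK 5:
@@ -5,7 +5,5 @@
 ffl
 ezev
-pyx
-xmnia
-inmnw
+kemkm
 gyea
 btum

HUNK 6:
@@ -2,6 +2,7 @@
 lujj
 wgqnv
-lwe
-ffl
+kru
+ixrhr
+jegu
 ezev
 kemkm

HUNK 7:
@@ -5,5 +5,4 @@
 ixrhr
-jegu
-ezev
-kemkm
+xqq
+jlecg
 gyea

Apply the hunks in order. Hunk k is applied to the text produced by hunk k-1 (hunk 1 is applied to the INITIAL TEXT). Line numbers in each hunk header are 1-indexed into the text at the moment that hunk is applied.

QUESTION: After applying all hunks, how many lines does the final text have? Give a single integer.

Answer: 12

Derivation:
Hunk 1: at line 5 remove [abh] add [ksm,xmnia,inmnw] -> 13 lines: jbyky lujj wgqnv nqozb hefa ksm xmnia inmnw dwebu btum hclcg mbp npxu
Hunk 2: at line 2 remove [nqozb,hefa,ksm] add [lwe,gtb,pyx] -> 13 lines: jbyky lujj wgqnv lwe gtb pyx xmnia inmnw dwebu btum hclcg mbp npxu
Hunk 3: at line 3 remove [gtb] add [ffl,ezev] -> 14 lines: jbyky lujj wgqnv lwe ffl ezev pyx xmnia inmnw dwebu btum hclcg mbp npxu
Hunk 4: at line 8 remove [dwebu] add [gyea] -> 14 lines: jbyky lujj wgqnv lwe ffl ezev pyx xmnia inmnw gyea btum hclcg mbp npxu
Hunk 5: at line 5 remove [pyx,xmnia,inmnw] add [kemkm] -> 12 lines: jbyky lujj wgqnv lwe ffl ezev kemkm gyea btum hclcg mbp npxu
Hunk 6: at line 2 remove [lwe,ffl] add [kru,ixrhr,jegu] -> 13 lines: jbyky lujj wgqnv kru ixrhr jegu ezev kemkm gyea btum hclcg mbp npxu
Hunk 7: at line 5 remove [jegu,ezev,kemkm] add [xqq,jlecg] -> 12 lines: jbyky lujj wgqnv kru ixrhr xqq jlecg gyea btum hclcg mbp npxu
Final line count: 12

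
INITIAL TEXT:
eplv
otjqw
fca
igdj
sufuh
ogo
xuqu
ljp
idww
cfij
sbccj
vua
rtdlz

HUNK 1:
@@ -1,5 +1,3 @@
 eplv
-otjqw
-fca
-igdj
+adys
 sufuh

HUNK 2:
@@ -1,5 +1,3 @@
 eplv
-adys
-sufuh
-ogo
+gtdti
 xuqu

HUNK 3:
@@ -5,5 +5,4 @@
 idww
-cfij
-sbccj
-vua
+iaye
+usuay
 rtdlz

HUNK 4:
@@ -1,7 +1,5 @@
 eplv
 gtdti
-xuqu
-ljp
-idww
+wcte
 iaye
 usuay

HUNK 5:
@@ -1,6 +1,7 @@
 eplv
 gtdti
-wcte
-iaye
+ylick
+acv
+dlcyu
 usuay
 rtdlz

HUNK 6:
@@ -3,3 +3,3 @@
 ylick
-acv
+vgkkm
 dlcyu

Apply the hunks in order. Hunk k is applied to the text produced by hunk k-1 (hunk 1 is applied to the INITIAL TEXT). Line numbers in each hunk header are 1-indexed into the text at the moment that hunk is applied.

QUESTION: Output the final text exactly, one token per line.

Answer: eplv
gtdti
ylick
vgkkm
dlcyu
usuay
rtdlz

Derivation:
Hunk 1: at line 1 remove [otjqw,fca,igdj] add [adys] -> 11 lines: eplv adys sufuh ogo xuqu ljp idww cfij sbccj vua rtdlz
Hunk 2: at line 1 remove [adys,sufuh,ogo] add [gtdti] -> 9 lines: eplv gtdti xuqu ljp idww cfij sbccj vua rtdlz
Hunk 3: at line 5 remove [cfij,sbccj,vua] add [iaye,usuay] -> 8 lines: eplv gtdti xuqu ljp idww iaye usuay rtdlz
Hunk 4: at line 1 remove [xuqu,ljp,idww] add [wcte] -> 6 lines: eplv gtdti wcte iaye usuay rtdlz
Hunk 5: at line 1 remove [wcte,iaye] add [ylick,acv,dlcyu] -> 7 lines: eplv gtdti ylick acv dlcyu usuay rtdlz
Hunk 6: at line 3 remove [acv] add [vgkkm] -> 7 lines: eplv gtdti ylick vgkkm dlcyu usuay rtdlz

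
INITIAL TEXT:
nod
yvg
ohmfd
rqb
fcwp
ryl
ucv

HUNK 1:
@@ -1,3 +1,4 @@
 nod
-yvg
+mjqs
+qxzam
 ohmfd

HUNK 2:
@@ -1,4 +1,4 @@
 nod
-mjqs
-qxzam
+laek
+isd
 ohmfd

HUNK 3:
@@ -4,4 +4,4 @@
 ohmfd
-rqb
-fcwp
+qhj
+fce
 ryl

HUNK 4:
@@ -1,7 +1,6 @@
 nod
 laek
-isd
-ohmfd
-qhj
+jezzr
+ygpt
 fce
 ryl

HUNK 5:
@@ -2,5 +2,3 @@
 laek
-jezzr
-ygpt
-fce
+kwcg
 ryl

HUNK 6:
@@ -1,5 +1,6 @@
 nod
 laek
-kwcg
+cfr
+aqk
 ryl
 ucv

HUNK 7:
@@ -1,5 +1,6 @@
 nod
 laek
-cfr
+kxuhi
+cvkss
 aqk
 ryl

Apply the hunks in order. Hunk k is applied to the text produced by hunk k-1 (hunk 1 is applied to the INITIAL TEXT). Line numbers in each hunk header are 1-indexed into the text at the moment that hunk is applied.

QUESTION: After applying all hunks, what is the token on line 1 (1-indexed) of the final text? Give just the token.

Answer: nod

Derivation:
Hunk 1: at line 1 remove [yvg] add [mjqs,qxzam] -> 8 lines: nod mjqs qxzam ohmfd rqb fcwp ryl ucv
Hunk 2: at line 1 remove [mjqs,qxzam] add [laek,isd] -> 8 lines: nod laek isd ohmfd rqb fcwp ryl ucv
Hunk 3: at line 4 remove [rqb,fcwp] add [qhj,fce] -> 8 lines: nod laek isd ohmfd qhj fce ryl ucv
Hunk 4: at line 1 remove [isd,ohmfd,qhj] add [jezzr,ygpt] -> 7 lines: nod laek jezzr ygpt fce ryl ucv
Hunk 5: at line 2 remove [jezzr,ygpt,fce] add [kwcg] -> 5 lines: nod laek kwcg ryl ucv
Hunk 6: at line 1 remove [kwcg] add [cfr,aqk] -> 6 lines: nod laek cfr aqk ryl ucv
Hunk 7: at line 1 remove [cfr] add [kxuhi,cvkss] -> 7 lines: nod laek kxuhi cvkss aqk ryl ucv
Final line 1: nod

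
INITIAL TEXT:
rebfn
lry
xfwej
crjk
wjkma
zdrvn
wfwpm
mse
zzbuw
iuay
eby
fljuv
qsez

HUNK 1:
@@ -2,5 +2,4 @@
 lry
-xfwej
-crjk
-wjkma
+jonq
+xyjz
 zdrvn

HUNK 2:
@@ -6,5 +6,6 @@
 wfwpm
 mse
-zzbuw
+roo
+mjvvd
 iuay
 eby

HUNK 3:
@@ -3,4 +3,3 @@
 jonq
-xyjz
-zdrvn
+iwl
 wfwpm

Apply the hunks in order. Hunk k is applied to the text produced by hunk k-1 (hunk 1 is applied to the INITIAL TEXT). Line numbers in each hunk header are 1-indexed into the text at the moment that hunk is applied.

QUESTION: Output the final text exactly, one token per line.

Hunk 1: at line 2 remove [xfwej,crjk,wjkma] add [jonq,xyjz] -> 12 lines: rebfn lry jonq xyjz zdrvn wfwpm mse zzbuw iuay eby fljuv qsez
Hunk 2: at line 6 remove [zzbuw] add [roo,mjvvd] -> 13 lines: rebfn lry jonq xyjz zdrvn wfwpm mse roo mjvvd iuay eby fljuv qsez
Hunk 3: at line 3 remove [xyjz,zdrvn] add [iwl] -> 12 lines: rebfn lry jonq iwl wfwpm mse roo mjvvd iuay eby fljuv qsez

Answer: rebfn
lry
jonq
iwl
wfwpm
mse
roo
mjvvd
iuay
eby
fljuv
qsez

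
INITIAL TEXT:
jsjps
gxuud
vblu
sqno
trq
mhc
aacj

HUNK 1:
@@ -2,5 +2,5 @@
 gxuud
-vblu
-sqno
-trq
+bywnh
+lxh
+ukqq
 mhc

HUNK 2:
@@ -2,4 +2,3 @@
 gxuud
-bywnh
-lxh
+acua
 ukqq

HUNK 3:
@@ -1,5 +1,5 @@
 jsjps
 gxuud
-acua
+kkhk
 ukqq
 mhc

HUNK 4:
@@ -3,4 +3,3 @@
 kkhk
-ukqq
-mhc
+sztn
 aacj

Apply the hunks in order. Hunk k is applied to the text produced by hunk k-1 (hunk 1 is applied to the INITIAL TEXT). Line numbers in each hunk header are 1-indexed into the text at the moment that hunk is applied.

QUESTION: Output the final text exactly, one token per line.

Hunk 1: at line 2 remove [vblu,sqno,trq] add [bywnh,lxh,ukqq] -> 7 lines: jsjps gxuud bywnh lxh ukqq mhc aacj
Hunk 2: at line 2 remove [bywnh,lxh] add [acua] -> 6 lines: jsjps gxuud acua ukqq mhc aacj
Hunk 3: at line 1 remove [acua] add [kkhk] -> 6 lines: jsjps gxuud kkhk ukqq mhc aacj
Hunk 4: at line 3 remove [ukqq,mhc] add [sztn] -> 5 lines: jsjps gxuud kkhk sztn aacj

Answer: jsjps
gxuud
kkhk
sztn
aacj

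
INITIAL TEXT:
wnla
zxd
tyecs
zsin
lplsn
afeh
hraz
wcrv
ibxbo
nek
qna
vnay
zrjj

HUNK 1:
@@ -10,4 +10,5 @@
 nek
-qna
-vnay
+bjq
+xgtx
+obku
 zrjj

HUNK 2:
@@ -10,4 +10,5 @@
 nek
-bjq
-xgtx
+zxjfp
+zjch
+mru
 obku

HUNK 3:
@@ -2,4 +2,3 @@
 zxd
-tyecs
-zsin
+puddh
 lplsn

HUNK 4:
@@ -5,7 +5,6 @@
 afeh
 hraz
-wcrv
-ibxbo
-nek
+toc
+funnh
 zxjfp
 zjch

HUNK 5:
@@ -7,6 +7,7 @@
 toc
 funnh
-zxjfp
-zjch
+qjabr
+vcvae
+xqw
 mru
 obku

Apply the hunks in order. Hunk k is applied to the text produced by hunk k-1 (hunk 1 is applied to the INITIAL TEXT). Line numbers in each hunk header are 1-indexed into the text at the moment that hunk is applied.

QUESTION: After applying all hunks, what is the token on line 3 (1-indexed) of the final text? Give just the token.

Hunk 1: at line 10 remove [qna,vnay] add [bjq,xgtx,obku] -> 14 lines: wnla zxd tyecs zsin lplsn afeh hraz wcrv ibxbo nek bjq xgtx obku zrjj
Hunk 2: at line 10 remove [bjq,xgtx] add [zxjfp,zjch,mru] -> 15 lines: wnla zxd tyecs zsin lplsn afeh hraz wcrv ibxbo nek zxjfp zjch mru obku zrjj
Hunk 3: at line 2 remove [tyecs,zsin] add [puddh] -> 14 lines: wnla zxd puddh lplsn afeh hraz wcrv ibxbo nek zxjfp zjch mru obku zrjj
Hunk 4: at line 5 remove [wcrv,ibxbo,nek] add [toc,funnh] -> 13 lines: wnla zxd puddh lplsn afeh hraz toc funnh zxjfp zjch mru obku zrjj
Hunk 5: at line 7 remove [zxjfp,zjch] add [qjabr,vcvae,xqw] -> 14 lines: wnla zxd puddh lplsn afeh hraz toc funnh qjabr vcvae xqw mru obku zrjj
Final line 3: puddh

Answer: puddh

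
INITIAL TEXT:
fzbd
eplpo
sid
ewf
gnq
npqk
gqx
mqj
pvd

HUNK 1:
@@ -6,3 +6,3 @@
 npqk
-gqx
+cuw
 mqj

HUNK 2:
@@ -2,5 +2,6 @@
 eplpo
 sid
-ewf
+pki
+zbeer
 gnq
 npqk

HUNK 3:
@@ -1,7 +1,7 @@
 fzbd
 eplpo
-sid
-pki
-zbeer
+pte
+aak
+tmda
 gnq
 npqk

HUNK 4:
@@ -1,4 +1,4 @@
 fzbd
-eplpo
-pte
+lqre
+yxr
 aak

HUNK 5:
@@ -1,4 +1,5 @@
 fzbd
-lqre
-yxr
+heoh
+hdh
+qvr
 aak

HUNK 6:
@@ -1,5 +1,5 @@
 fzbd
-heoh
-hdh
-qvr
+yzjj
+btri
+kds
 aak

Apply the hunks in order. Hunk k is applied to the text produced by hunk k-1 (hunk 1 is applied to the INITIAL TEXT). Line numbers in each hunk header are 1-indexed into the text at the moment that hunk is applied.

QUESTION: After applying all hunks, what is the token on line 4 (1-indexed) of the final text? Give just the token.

Hunk 1: at line 6 remove [gqx] add [cuw] -> 9 lines: fzbd eplpo sid ewf gnq npqk cuw mqj pvd
Hunk 2: at line 2 remove [ewf] add [pki,zbeer] -> 10 lines: fzbd eplpo sid pki zbeer gnq npqk cuw mqj pvd
Hunk 3: at line 1 remove [sid,pki,zbeer] add [pte,aak,tmda] -> 10 lines: fzbd eplpo pte aak tmda gnq npqk cuw mqj pvd
Hunk 4: at line 1 remove [eplpo,pte] add [lqre,yxr] -> 10 lines: fzbd lqre yxr aak tmda gnq npqk cuw mqj pvd
Hunk 5: at line 1 remove [lqre,yxr] add [heoh,hdh,qvr] -> 11 lines: fzbd heoh hdh qvr aak tmda gnq npqk cuw mqj pvd
Hunk 6: at line 1 remove [heoh,hdh,qvr] add [yzjj,btri,kds] -> 11 lines: fzbd yzjj btri kds aak tmda gnq npqk cuw mqj pvd
Final line 4: kds

Answer: kds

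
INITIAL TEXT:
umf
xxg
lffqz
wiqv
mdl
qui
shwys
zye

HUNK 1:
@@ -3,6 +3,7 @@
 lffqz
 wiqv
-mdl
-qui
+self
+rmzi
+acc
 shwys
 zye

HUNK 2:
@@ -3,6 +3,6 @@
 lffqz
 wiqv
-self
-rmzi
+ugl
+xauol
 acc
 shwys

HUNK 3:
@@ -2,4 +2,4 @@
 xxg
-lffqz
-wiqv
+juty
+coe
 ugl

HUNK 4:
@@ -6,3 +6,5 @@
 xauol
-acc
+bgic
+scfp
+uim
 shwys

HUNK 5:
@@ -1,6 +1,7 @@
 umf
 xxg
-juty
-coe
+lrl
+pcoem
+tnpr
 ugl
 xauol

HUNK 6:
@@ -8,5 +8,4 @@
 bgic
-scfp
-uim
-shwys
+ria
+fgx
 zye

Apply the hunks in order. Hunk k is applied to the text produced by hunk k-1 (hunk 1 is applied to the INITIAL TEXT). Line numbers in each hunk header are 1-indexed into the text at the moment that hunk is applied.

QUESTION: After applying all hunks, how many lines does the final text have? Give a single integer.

Answer: 11

Derivation:
Hunk 1: at line 3 remove [mdl,qui] add [self,rmzi,acc] -> 9 lines: umf xxg lffqz wiqv self rmzi acc shwys zye
Hunk 2: at line 3 remove [self,rmzi] add [ugl,xauol] -> 9 lines: umf xxg lffqz wiqv ugl xauol acc shwys zye
Hunk 3: at line 2 remove [lffqz,wiqv] add [juty,coe] -> 9 lines: umf xxg juty coe ugl xauol acc shwys zye
Hunk 4: at line 6 remove [acc] add [bgic,scfp,uim] -> 11 lines: umf xxg juty coe ugl xauol bgic scfp uim shwys zye
Hunk 5: at line 1 remove [juty,coe] add [lrl,pcoem,tnpr] -> 12 lines: umf xxg lrl pcoem tnpr ugl xauol bgic scfp uim shwys zye
Hunk 6: at line 8 remove [scfp,uim,shwys] add [ria,fgx] -> 11 lines: umf xxg lrl pcoem tnpr ugl xauol bgic ria fgx zye
Final line count: 11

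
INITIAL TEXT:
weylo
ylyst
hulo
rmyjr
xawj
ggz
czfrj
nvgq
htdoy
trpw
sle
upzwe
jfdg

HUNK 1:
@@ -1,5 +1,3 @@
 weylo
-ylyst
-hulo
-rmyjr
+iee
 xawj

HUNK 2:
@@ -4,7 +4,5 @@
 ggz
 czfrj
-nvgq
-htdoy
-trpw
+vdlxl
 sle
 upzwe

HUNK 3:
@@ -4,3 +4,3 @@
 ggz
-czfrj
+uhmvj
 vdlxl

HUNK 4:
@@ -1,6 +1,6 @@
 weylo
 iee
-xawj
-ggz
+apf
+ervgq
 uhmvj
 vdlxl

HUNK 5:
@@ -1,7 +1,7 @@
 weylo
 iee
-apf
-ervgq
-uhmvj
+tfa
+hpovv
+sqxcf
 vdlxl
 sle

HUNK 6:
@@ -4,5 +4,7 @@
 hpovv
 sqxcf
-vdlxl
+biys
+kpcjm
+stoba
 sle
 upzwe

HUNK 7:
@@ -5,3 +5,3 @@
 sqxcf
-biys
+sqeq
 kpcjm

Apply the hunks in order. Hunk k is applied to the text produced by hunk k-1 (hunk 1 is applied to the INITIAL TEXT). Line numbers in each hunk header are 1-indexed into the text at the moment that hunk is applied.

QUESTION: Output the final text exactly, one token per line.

Hunk 1: at line 1 remove [ylyst,hulo,rmyjr] add [iee] -> 11 lines: weylo iee xawj ggz czfrj nvgq htdoy trpw sle upzwe jfdg
Hunk 2: at line 4 remove [nvgq,htdoy,trpw] add [vdlxl] -> 9 lines: weylo iee xawj ggz czfrj vdlxl sle upzwe jfdg
Hunk 3: at line 4 remove [czfrj] add [uhmvj] -> 9 lines: weylo iee xawj ggz uhmvj vdlxl sle upzwe jfdg
Hunk 4: at line 1 remove [xawj,ggz] add [apf,ervgq] -> 9 lines: weylo iee apf ervgq uhmvj vdlxl sle upzwe jfdg
Hunk 5: at line 1 remove [apf,ervgq,uhmvj] add [tfa,hpovv,sqxcf] -> 9 lines: weylo iee tfa hpovv sqxcf vdlxl sle upzwe jfdg
Hunk 6: at line 4 remove [vdlxl] add [biys,kpcjm,stoba] -> 11 lines: weylo iee tfa hpovv sqxcf biys kpcjm stoba sle upzwe jfdg
Hunk 7: at line 5 remove [biys] add [sqeq] -> 11 lines: weylo iee tfa hpovv sqxcf sqeq kpcjm stoba sle upzwe jfdg

Answer: weylo
iee
tfa
hpovv
sqxcf
sqeq
kpcjm
stoba
sle
upzwe
jfdg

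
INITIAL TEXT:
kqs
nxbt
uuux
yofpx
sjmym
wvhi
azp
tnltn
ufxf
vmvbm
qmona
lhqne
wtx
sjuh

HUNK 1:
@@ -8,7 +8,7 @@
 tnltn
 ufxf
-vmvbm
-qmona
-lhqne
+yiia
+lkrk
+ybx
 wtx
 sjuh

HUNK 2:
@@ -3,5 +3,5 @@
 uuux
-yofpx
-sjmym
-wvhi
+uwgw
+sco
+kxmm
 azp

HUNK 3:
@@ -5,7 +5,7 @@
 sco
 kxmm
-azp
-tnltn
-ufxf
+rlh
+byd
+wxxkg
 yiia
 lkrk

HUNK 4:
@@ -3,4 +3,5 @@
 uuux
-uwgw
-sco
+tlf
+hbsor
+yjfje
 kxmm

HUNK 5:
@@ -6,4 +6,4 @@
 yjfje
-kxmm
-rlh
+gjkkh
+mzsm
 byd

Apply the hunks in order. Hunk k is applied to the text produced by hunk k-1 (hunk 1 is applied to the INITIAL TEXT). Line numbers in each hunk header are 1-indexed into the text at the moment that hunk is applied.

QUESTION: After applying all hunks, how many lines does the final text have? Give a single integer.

Hunk 1: at line 8 remove [vmvbm,qmona,lhqne] add [yiia,lkrk,ybx] -> 14 lines: kqs nxbt uuux yofpx sjmym wvhi azp tnltn ufxf yiia lkrk ybx wtx sjuh
Hunk 2: at line 3 remove [yofpx,sjmym,wvhi] add [uwgw,sco,kxmm] -> 14 lines: kqs nxbt uuux uwgw sco kxmm azp tnltn ufxf yiia lkrk ybx wtx sjuh
Hunk 3: at line 5 remove [azp,tnltn,ufxf] add [rlh,byd,wxxkg] -> 14 lines: kqs nxbt uuux uwgw sco kxmm rlh byd wxxkg yiia lkrk ybx wtx sjuh
Hunk 4: at line 3 remove [uwgw,sco] add [tlf,hbsor,yjfje] -> 15 lines: kqs nxbt uuux tlf hbsor yjfje kxmm rlh byd wxxkg yiia lkrk ybx wtx sjuh
Hunk 5: at line 6 remove [kxmm,rlh] add [gjkkh,mzsm] -> 15 lines: kqs nxbt uuux tlf hbsor yjfje gjkkh mzsm byd wxxkg yiia lkrk ybx wtx sjuh
Final line count: 15

Answer: 15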